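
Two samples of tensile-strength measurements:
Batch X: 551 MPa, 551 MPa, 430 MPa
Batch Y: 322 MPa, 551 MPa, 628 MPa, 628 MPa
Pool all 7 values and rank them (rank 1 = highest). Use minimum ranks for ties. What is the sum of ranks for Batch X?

Sorted (descending): 628, 628, 551, 551, 551, 430, 322
The 2 values of 628 occupy positions 1–2 → each gets rank 1.
The 3 values of 551 occupy positions 3–5 → each gets rank 3.
Batch X values → pooled ranks: 551→3, 551→3, 430→6
Rank sum = 3 + 3 + 6 = 12

12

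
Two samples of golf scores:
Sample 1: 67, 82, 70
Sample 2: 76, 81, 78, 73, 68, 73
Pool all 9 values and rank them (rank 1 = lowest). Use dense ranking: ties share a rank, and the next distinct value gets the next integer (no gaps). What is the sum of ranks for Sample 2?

28

Sorted (ascending): 67, 68, 70, 73, 73, 76, 78, 81, 82
The 2 values of 73 share dense rank 4.
Remaining distinct values take the next consecutive integers.
Sample 2 values → pooled ranks: 76→5, 81→7, 78→6, 73→4, 68→2, 73→4
Rank sum = 5 + 7 + 6 + 4 + 2 + 4 = 28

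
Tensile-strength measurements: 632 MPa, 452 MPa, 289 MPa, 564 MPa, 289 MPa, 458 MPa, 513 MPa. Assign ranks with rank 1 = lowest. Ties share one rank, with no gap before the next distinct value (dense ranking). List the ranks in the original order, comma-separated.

6, 2, 1, 5, 1, 3, 4

Sorted (ascending): 289, 289, 452, 458, 513, 564, 632
The 2 values of 289 share dense rank 1.
Remaining distinct values take the next consecutive integers.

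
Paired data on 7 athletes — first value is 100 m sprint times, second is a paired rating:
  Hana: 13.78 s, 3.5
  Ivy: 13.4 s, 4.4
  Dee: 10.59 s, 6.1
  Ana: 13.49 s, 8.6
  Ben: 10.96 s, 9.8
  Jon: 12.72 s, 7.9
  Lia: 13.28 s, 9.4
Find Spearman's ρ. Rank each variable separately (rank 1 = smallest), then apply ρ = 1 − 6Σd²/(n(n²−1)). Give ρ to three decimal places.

-0.429

Ranks of variable 1: 7, 5, 1, 6, 2, 3, 4
Ranks of variable 2: 1, 2, 3, 5, 7, 4, 6
d = r₁ − r₂: 6, 3, -2, 1, -5, -1, -2
d²: 36, 9, 4, 1, 25, 1, 4; Σd² = 80
ρ = 1 − 6·80/(7·48) = 1 − 480/336 = -0.429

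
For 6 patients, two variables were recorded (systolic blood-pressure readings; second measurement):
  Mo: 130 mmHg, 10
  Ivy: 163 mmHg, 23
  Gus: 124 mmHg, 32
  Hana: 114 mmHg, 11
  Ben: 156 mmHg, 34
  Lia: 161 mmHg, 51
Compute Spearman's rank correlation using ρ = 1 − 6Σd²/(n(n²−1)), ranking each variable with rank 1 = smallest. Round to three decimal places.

0.429

Ranks of variable 1: 3, 6, 2, 1, 4, 5
Ranks of variable 2: 1, 3, 4, 2, 5, 6
d = r₁ − r₂: 2, 3, -2, -1, -1, -1
d²: 4, 9, 4, 1, 1, 1; Σd² = 20
ρ = 1 − 6·20/(6·35) = 1 − 120/210 = 0.429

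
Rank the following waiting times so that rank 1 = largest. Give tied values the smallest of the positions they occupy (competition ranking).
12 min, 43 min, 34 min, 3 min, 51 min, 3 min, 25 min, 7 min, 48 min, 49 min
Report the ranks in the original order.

Sorted (descending): 51, 49, 48, 43, 34, 25, 12, 7, 3, 3
The 2 values of 3 occupy positions 9–10 → each gets rank 9.

7, 4, 5, 9, 1, 9, 6, 8, 3, 2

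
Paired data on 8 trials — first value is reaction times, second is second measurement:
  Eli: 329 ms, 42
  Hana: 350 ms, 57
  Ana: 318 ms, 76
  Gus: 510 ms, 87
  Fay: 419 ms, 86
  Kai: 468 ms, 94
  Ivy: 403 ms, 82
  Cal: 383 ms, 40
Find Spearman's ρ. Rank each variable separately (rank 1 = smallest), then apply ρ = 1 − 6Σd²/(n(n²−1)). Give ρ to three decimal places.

Ranks of variable 1: 2, 3, 1, 8, 6, 7, 5, 4
Ranks of variable 2: 2, 3, 4, 7, 6, 8, 5, 1
d = r₁ − r₂: 0, 0, -3, 1, 0, -1, 0, 3
d²: 0, 0, 9, 1, 0, 1, 0, 9; Σd² = 20
ρ = 1 − 6·20/(8·63) = 1 − 120/504 = 0.762

0.762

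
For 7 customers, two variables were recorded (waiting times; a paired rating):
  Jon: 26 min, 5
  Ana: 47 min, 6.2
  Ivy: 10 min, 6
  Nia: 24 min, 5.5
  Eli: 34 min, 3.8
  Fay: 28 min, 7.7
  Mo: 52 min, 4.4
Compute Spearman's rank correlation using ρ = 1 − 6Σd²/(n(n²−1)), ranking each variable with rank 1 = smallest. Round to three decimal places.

Ranks of variable 1: 3, 6, 1, 2, 5, 4, 7
Ranks of variable 2: 3, 6, 5, 4, 1, 7, 2
d = r₁ − r₂: 0, 0, -4, -2, 4, -3, 5
d²: 0, 0, 16, 4, 16, 9, 25; Σd² = 70
ρ = 1 − 6·70/(7·48) = 1 − 420/336 = -0.250

-0.250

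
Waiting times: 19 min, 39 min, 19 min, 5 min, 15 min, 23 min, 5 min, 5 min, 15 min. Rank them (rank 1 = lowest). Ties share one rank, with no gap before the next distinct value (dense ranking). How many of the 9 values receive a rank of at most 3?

Sorted (ascending): 5, 5, 5, 15, 15, 19, 19, 23, 39
The 3 values of 5 share dense rank 1.
The 2 values of 15 share dense rank 2.
The 2 values of 19 share dense rank 3.
Remaining distinct values take the next consecutive integers.
Ranks ≤ 3: {1, 1, 1, 2, 2, 3, 3} → 7 values.

7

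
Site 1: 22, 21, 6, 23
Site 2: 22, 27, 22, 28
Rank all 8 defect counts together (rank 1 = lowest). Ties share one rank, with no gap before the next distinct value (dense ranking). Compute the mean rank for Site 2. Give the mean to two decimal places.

Sorted (ascending): 6, 21, 22, 22, 22, 23, 27, 28
The 3 values of 22 share dense rank 3.
Remaining distinct values take the next consecutive integers.
Site 2 values → pooled ranks: 22→3, 27→5, 22→3, 28→6
Mean rank = (3 + 5 + 3 + 6) / 4 = 4.25

4.25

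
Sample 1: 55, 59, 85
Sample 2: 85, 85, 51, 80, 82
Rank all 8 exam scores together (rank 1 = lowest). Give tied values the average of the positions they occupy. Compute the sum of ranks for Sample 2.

Sorted (ascending): 51, 55, 59, 80, 82, 85, 85, 85
The 3 values of 85 occupy positions 6–8 → average rank 7.
Sample 2 values → pooled ranks: 85→7, 85→7, 51→1, 80→4, 82→5
Rank sum = 7 + 7 + 1 + 4 + 5 = 24

24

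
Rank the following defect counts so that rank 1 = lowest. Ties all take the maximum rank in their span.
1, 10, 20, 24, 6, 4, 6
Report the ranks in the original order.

1, 5, 6, 7, 4, 2, 4

Sorted (ascending): 1, 4, 6, 6, 10, 20, 24
The 2 values of 6 occupy positions 3–4 → each gets rank 4.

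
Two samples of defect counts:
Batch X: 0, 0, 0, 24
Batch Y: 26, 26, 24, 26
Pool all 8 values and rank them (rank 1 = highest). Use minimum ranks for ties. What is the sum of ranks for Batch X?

22

Sorted (descending): 26, 26, 26, 24, 24, 0, 0, 0
The 3 values of 26 occupy positions 1–3 → each gets rank 1.
The 2 values of 24 occupy positions 4–5 → each gets rank 4.
The 3 values of 0 occupy positions 6–8 → each gets rank 6.
Batch X values → pooled ranks: 0→6, 0→6, 0→6, 24→4
Rank sum = 6 + 6 + 6 + 4 = 22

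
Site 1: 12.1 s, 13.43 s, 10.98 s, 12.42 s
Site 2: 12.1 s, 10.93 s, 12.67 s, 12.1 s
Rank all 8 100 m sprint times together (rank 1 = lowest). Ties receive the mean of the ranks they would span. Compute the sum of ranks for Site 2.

16

Sorted (ascending): 10.93, 10.98, 12.1, 12.1, 12.1, 12.42, 12.67, 13.43
The 3 values of 12.1 occupy positions 3–5 → average rank 4.
Site 2 values → pooled ranks: 12.1→4, 10.93→1, 12.67→7, 12.1→4
Rank sum = 4 + 1 + 7 + 4 = 16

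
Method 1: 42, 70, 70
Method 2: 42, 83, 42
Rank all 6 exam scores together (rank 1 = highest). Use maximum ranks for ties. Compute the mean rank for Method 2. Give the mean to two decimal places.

4.33

Sorted (descending): 83, 70, 70, 42, 42, 42
The 2 values of 70 occupy positions 2–3 → each gets rank 3.
The 3 values of 42 occupy positions 4–6 → each gets rank 6.
Method 2 values → pooled ranks: 42→6, 83→1, 42→6
Mean rank = (6 + 1 + 6) / 3 = 4.33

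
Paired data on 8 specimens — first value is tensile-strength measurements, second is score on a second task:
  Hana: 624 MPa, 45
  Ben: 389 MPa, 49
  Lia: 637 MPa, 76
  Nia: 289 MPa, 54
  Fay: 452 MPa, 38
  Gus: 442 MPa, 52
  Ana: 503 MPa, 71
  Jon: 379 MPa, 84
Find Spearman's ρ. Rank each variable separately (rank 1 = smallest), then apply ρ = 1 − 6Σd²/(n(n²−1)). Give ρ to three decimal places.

-0.119

Ranks of variable 1: 7, 3, 8, 1, 5, 4, 6, 2
Ranks of variable 2: 2, 3, 7, 5, 1, 4, 6, 8
d = r₁ − r₂: 5, 0, 1, -4, 4, 0, 0, -6
d²: 25, 0, 1, 16, 16, 0, 0, 36; Σd² = 94
ρ = 1 − 6·94/(8·63) = 1 − 564/504 = -0.119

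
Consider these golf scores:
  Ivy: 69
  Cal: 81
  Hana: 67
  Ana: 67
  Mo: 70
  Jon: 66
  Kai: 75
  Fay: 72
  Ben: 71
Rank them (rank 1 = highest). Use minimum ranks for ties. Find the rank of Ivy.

6

Sorted (descending): 81, 75, 72, 71, 70, 69, 67, 67, 66
The 2 values of 67 occupy positions 7–8 → each gets rank 7.
Ivy has value 69 → rank 6.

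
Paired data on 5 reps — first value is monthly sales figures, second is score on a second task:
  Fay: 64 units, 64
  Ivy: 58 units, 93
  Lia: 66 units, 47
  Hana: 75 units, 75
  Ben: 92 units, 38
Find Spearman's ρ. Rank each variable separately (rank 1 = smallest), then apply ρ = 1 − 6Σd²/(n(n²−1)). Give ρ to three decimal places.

Ranks of variable 1: 2, 1, 3, 4, 5
Ranks of variable 2: 3, 5, 2, 4, 1
d = r₁ − r₂: -1, -4, 1, 0, 4
d²: 1, 16, 1, 0, 16; Σd² = 34
ρ = 1 − 6·34/(5·24) = 1 − 204/120 = -0.700

-0.700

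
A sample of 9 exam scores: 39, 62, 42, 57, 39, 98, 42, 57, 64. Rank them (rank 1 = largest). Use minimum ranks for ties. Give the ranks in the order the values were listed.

Sorted (descending): 98, 64, 62, 57, 57, 42, 42, 39, 39
The 2 values of 57 occupy positions 4–5 → each gets rank 4.
The 2 values of 42 occupy positions 6–7 → each gets rank 6.
The 2 values of 39 occupy positions 8–9 → each gets rank 8.

8, 3, 6, 4, 8, 1, 6, 4, 2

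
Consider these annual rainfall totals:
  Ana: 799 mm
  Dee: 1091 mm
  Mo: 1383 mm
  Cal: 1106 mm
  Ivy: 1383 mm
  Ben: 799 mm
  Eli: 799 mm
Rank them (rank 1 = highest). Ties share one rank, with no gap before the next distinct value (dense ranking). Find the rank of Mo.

1

Sorted (descending): 1383, 1383, 1106, 1091, 799, 799, 799
The 2 values of 1383 share dense rank 1.
The 3 values of 799 share dense rank 4.
Remaining distinct values take the next consecutive integers.
Mo has value 1383 mm → rank 1.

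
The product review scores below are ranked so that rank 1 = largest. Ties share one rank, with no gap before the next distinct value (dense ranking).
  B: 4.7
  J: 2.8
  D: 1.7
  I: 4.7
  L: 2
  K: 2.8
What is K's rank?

2

Sorted (descending): 4.7, 4.7, 2.8, 2.8, 2, 1.7
The 2 values of 4.7 share dense rank 1.
The 2 values of 2.8 share dense rank 2.
Remaining distinct values take the next consecutive integers.
K has value 2.8 → rank 2.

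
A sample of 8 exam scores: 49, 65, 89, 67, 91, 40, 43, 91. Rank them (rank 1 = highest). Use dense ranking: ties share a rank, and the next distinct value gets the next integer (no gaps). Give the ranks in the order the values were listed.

Sorted (descending): 91, 91, 89, 67, 65, 49, 43, 40
The 2 values of 91 share dense rank 1.
Remaining distinct values take the next consecutive integers.

5, 4, 2, 3, 1, 7, 6, 1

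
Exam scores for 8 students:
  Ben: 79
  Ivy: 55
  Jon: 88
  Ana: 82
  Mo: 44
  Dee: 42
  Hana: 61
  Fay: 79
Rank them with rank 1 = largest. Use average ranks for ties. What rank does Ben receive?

Sorted (descending): 88, 82, 79, 79, 61, 55, 44, 42
The 2 values of 79 occupy positions 3–4 → average rank (3+4)/2 = 3.5.
Ben has value 79 → rank 3.5.

3.5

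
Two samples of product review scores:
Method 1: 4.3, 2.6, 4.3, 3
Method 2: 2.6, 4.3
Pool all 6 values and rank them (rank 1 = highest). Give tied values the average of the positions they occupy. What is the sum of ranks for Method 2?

Sorted (descending): 4.3, 4.3, 4.3, 3, 2.6, 2.6
The 3 values of 4.3 occupy positions 1–3 → average rank 2.
The 2 values of 2.6 occupy positions 5–6 → average rank (5+6)/2 = 5.5.
Method 2 values → pooled ranks: 2.6→5.5, 4.3→2
Rank sum = 5.5 + 2 = 7.5

7.5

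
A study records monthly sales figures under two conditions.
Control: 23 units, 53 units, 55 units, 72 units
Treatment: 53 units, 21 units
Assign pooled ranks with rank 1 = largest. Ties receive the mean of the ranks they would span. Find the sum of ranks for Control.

Sorted (descending): 72, 55, 53, 53, 23, 21
The 2 values of 53 occupy positions 3–4 → average rank (3+4)/2 = 3.5.
Control values → pooled ranks: 23→5, 53→3.5, 55→2, 72→1
Rank sum = 5 + 3.5 + 2 + 1 = 11.5

11.5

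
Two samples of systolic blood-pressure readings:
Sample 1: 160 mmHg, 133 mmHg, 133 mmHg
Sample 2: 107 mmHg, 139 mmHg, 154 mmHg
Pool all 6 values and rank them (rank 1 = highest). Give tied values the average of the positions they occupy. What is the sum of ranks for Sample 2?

Sorted (descending): 160, 154, 139, 133, 133, 107
The 2 values of 133 occupy positions 4–5 → average rank (4+5)/2 = 4.5.
Sample 2 values → pooled ranks: 107→6, 139→3, 154→2
Rank sum = 6 + 3 + 2 = 11

11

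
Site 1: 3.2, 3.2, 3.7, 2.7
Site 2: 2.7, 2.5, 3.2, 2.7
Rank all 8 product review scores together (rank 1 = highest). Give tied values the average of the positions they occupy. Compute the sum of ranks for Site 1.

13

Sorted (descending): 3.7, 3.2, 3.2, 3.2, 2.7, 2.7, 2.7, 2.5
The 3 values of 3.2 occupy positions 2–4 → average rank 3.
The 3 values of 2.7 occupy positions 5–7 → average rank 6.
Site 1 values → pooled ranks: 3.2→3, 3.2→3, 3.7→1, 2.7→6
Rank sum = 3 + 3 + 1 + 6 = 13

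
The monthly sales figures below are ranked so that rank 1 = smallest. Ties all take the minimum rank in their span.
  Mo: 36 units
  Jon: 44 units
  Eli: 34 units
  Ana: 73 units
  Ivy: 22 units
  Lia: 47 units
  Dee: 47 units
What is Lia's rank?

Sorted (ascending): 22, 34, 36, 44, 47, 47, 73
The 2 values of 47 occupy positions 5–6 → each gets rank 5.
Lia has value 47 units → rank 5.

5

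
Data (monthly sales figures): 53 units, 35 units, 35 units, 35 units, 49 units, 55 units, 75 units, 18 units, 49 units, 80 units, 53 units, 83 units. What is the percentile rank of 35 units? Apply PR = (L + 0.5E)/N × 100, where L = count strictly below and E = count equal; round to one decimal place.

20.8

N = 12.
Strictly below 35: 1. Equal to 35: 3.
PR = (1 + 0.5·3)/12 × 100 = 20.8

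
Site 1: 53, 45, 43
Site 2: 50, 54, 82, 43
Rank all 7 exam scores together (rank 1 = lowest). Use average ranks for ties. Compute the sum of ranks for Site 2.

18.5

Sorted (ascending): 43, 43, 45, 50, 53, 54, 82
The 2 values of 43 occupy positions 1–2 → average rank (1+2)/2 = 1.5.
Site 2 values → pooled ranks: 50→4, 54→6, 82→7, 43→1.5
Rank sum = 4 + 6 + 7 + 1.5 = 18.5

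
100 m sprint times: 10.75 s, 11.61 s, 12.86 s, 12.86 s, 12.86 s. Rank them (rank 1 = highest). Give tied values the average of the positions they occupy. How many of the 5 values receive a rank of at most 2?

Sorted (descending): 12.86, 12.86, 12.86, 11.61, 10.75
The 3 values of 12.86 occupy positions 1–3 → average rank 2.
Ranks ≤ 2: {2, 2, 2} → 3 values.

3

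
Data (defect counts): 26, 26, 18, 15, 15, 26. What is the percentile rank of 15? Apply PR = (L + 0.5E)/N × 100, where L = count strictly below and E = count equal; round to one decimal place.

N = 6.
Strictly below 15: 0. Equal to 15: 2.
PR = (0 + 0.5·2)/6 × 100 = 16.7

16.7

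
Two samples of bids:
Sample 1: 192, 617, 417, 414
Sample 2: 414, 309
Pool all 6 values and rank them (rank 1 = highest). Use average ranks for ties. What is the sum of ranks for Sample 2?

8.5

Sorted (descending): 617, 417, 414, 414, 309, 192
The 2 values of 414 occupy positions 3–4 → average rank (3+4)/2 = 3.5.
Sample 2 values → pooled ranks: 414→3.5, 309→5
Rank sum = 3.5 + 5 = 8.5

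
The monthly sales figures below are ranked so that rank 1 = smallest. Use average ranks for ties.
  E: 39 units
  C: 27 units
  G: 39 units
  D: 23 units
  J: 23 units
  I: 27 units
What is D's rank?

Sorted (ascending): 23, 23, 27, 27, 39, 39
The 2 values of 23 occupy positions 1–2 → average rank (1+2)/2 = 1.5.
The 2 values of 27 occupy positions 3–4 → average rank (3+4)/2 = 3.5.
The 2 values of 39 occupy positions 5–6 → average rank (5+6)/2 = 5.5.
D has value 23 units → rank 1.5.

1.5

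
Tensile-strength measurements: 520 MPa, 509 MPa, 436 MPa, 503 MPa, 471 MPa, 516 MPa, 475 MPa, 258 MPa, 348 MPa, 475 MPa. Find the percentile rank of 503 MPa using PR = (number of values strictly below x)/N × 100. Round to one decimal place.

60.0

N = 10.
Strictly below 503: 6. Equal to 503: 1.
PR = 6/10 × 100 = 60.0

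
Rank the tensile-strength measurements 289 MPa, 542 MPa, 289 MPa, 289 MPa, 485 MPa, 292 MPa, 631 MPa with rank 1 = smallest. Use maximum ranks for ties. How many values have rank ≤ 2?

0

Sorted (ascending): 289, 289, 289, 292, 485, 542, 631
The 3 values of 289 occupy positions 1–3 → each gets rank 3.
Ranks ≤ 2: {} → 0 values.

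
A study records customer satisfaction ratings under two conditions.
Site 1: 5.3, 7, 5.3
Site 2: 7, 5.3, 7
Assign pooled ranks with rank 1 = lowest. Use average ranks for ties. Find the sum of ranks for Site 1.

9

Sorted (ascending): 5.3, 5.3, 5.3, 7, 7, 7
The 3 values of 5.3 occupy positions 1–3 → average rank 2.
The 3 values of 7 occupy positions 4–6 → average rank 5.
Site 1 values → pooled ranks: 5.3→2, 7→5, 5.3→2
Rank sum = 2 + 5 + 2 = 9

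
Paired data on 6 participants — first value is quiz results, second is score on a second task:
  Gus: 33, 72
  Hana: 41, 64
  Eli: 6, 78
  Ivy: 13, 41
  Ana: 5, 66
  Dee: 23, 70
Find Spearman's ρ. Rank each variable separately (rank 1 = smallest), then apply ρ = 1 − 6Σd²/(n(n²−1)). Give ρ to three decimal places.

-0.143

Ranks of variable 1: 5, 6, 2, 3, 1, 4
Ranks of variable 2: 5, 2, 6, 1, 3, 4
d = r₁ − r₂: 0, 4, -4, 2, -2, 0
d²: 0, 16, 16, 4, 4, 0; Σd² = 40
ρ = 1 − 6·40/(6·35) = 1 − 240/210 = -0.143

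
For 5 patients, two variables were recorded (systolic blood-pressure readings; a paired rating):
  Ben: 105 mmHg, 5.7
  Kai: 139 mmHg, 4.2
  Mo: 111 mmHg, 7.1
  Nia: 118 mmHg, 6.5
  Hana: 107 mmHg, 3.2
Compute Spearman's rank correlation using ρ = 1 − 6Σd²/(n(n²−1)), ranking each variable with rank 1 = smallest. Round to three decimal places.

0.100

Ranks of variable 1: 1, 5, 3, 4, 2
Ranks of variable 2: 3, 2, 5, 4, 1
d = r₁ − r₂: -2, 3, -2, 0, 1
d²: 4, 9, 4, 0, 1; Σd² = 18
ρ = 1 − 6·18/(5·24) = 1 − 108/120 = 0.100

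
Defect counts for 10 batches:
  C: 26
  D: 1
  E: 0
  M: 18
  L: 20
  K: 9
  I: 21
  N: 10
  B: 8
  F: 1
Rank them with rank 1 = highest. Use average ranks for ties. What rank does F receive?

Sorted (descending): 26, 21, 20, 18, 10, 9, 8, 1, 1, 0
The 2 values of 1 occupy positions 8–9 → average rank (8+9)/2 = 8.5.
F has value 1 → rank 8.5.

8.5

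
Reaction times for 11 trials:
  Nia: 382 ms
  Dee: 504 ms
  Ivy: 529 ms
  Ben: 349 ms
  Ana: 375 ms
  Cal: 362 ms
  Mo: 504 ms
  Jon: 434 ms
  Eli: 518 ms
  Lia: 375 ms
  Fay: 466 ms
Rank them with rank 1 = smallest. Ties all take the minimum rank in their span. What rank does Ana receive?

Sorted (ascending): 349, 362, 375, 375, 382, 434, 466, 504, 504, 518, 529
The 2 values of 375 occupy positions 3–4 → each gets rank 3.
The 2 values of 504 occupy positions 8–9 → each gets rank 8.
Ana has value 375 ms → rank 3.

3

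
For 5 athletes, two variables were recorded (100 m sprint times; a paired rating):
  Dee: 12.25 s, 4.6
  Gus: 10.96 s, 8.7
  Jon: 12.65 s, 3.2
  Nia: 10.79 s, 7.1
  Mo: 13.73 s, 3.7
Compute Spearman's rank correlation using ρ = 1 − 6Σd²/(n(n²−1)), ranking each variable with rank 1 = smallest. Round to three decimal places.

Ranks of variable 1: 3, 2, 4, 1, 5
Ranks of variable 2: 3, 5, 1, 4, 2
d = r₁ − r₂: 0, -3, 3, -3, 3
d²: 0, 9, 9, 9, 9; Σd² = 36
ρ = 1 − 6·36/(5·24) = 1 − 216/120 = -0.800

-0.800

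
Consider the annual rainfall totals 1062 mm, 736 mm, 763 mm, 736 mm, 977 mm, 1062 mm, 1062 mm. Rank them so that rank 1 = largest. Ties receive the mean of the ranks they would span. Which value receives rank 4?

977

Sorted (descending): 1062, 1062, 1062, 977, 763, 736, 736
The 3 values of 1062 occupy positions 1–3 → average rank 2.
The 2 values of 736 occupy positions 6–7 → average rank (6+7)/2 = 6.5.
Rank 4 → value 977.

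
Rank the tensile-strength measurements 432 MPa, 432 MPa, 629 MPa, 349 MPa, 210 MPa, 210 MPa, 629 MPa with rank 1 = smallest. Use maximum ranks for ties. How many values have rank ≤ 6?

Sorted (ascending): 210, 210, 349, 432, 432, 629, 629
The 2 values of 210 occupy positions 1–2 → each gets rank 2.
The 2 values of 432 occupy positions 4–5 → each gets rank 5.
The 2 values of 629 occupy positions 6–7 → each gets rank 7.
Ranks ≤ 6: {2, 2, 3, 5, 5} → 5 values.

5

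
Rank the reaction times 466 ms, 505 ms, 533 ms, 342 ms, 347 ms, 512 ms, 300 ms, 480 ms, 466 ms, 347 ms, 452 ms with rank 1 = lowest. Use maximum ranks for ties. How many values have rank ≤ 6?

Sorted (ascending): 300, 342, 347, 347, 452, 466, 466, 480, 505, 512, 533
The 2 values of 347 occupy positions 3–4 → each gets rank 4.
The 2 values of 466 occupy positions 6–7 → each gets rank 7.
Ranks ≤ 6: {1, 2, 4, 4, 5} → 5 values.

5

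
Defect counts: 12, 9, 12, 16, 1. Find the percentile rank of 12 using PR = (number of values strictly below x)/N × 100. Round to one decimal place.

40.0

N = 5.
Strictly below 12: 2. Equal to 12: 2.
PR = 2/5 × 100 = 40.0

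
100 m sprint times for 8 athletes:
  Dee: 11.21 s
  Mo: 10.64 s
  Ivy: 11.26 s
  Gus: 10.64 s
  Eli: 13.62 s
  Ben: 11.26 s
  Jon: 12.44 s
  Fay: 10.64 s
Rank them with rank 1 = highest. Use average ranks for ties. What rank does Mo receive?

Sorted (descending): 13.62, 12.44, 11.26, 11.26, 11.21, 10.64, 10.64, 10.64
The 2 values of 11.26 occupy positions 3–4 → average rank (3+4)/2 = 3.5.
The 3 values of 10.64 occupy positions 6–8 → average rank 7.
Mo has value 10.64 s → rank 7.

7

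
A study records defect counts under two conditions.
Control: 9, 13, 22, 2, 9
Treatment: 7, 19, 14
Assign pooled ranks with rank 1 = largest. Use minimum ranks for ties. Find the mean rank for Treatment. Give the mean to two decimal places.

Sorted (descending): 22, 19, 14, 13, 9, 9, 7, 2
The 2 values of 9 occupy positions 5–6 → each gets rank 5.
Treatment values → pooled ranks: 7→7, 19→2, 14→3
Mean rank = (7 + 2 + 3) / 3 = 4.00

4.00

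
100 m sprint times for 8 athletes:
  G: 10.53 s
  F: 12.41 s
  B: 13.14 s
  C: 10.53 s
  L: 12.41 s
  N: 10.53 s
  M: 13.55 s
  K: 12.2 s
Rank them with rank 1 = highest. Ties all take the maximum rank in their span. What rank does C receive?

Sorted (descending): 13.55, 13.14, 12.41, 12.41, 12.2, 10.53, 10.53, 10.53
The 2 values of 12.41 occupy positions 3–4 → each gets rank 4.
The 3 values of 10.53 occupy positions 6–8 → each gets rank 8.
C has value 10.53 s → rank 8.

8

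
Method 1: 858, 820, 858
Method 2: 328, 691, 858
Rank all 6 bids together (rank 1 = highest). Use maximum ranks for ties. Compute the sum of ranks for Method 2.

Sorted (descending): 858, 858, 858, 820, 691, 328
The 3 values of 858 occupy positions 1–3 → each gets rank 3.
Method 2 values → pooled ranks: 328→6, 691→5, 858→3
Rank sum = 6 + 5 + 3 = 14

14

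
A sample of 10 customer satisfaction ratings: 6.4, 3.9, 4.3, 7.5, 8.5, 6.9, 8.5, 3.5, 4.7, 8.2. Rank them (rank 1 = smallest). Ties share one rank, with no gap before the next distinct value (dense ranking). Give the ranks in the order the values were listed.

5, 2, 3, 7, 9, 6, 9, 1, 4, 8

Sorted (ascending): 3.5, 3.9, 4.3, 4.7, 6.4, 6.9, 7.5, 8.2, 8.5, 8.5
The 2 values of 8.5 share dense rank 9.
Remaining distinct values take the next consecutive integers.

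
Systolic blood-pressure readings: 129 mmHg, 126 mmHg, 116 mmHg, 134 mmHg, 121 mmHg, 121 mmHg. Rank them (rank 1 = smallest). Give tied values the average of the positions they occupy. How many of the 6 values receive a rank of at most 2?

1

Sorted (ascending): 116, 121, 121, 126, 129, 134
The 2 values of 121 occupy positions 2–3 → average rank (2+3)/2 = 2.5.
Ranks ≤ 2: {1} → 1 value.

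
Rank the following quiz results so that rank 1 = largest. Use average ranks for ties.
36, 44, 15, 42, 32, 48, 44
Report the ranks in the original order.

5, 2.5, 7, 4, 6, 1, 2.5

Sorted (descending): 48, 44, 44, 42, 36, 32, 15
The 2 values of 44 occupy positions 2–3 → average rank (2+3)/2 = 2.5.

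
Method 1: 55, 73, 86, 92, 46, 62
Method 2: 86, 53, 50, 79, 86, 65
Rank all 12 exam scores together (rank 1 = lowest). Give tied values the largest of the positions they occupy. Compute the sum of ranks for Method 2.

41

Sorted (ascending): 46, 50, 53, 55, 62, 65, 73, 79, 86, 86, 86, 92
The 3 values of 86 occupy positions 9–11 → each gets rank 11.
Method 2 values → pooled ranks: 86→11, 53→3, 50→2, 79→8, 86→11, 65→6
Rank sum = 11 + 3 + 2 + 8 + 11 + 6 = 41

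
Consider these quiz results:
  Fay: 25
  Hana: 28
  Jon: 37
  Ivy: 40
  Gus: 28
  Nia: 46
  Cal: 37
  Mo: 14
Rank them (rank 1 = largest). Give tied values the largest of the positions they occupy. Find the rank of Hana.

Sorted (descending): 46, 40, 37, 37, 28, 28, 25, 14
The 2 values of 37 occupy positions 3–4 → each gets rank 4.
The 2 values of 28 occupy positions 5–6 → each gets rank 6.
Hana has value 28 → rank 6.

6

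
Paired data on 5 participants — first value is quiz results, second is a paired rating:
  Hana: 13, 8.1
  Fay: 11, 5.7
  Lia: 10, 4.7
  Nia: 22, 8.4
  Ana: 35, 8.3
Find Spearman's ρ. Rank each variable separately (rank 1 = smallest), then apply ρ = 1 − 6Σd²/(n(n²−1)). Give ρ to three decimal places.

0.900

Ranks of variable 1: 3, 2, 1, 4, 5
Ranks of variable 2: 3, 2, 1, 5, 4
d = r₁ − r₂: 0, 0, 0, -1, 1
d²: 0, 0, 0, 1, 1; Σd² = 2
ρ = 1 − 6·2/(5·24) = 1 − 12/120 = 0.900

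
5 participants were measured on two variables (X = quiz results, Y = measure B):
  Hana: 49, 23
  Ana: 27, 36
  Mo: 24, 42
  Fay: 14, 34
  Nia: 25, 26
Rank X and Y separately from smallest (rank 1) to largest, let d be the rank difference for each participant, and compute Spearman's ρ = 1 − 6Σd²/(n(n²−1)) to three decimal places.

Ranks of variable 1: 5, 4, 2, 1, 3
Ranks of variable 2: 1, 4, 5, 3, 2
d = r₁ − r₂: 4, 0, -3, -2, 1
d²: 16, 0, 9, 4, 1; Σd² = 30
ρ = 1 − 6·30/(5·24) = 1 − 180/120 = -0.500

-0.500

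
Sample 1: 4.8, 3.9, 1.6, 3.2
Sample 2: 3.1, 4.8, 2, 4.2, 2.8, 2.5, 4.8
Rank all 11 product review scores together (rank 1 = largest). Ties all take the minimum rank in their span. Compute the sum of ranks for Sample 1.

23

Sorted (descending): 4.8, 4.8, 4.8, 4.2, 3.9, 3.2, 3.1, 2.8, 2.5, 2, 1.6
The 3 values of 4.8 occupy positions 1–3 → each gets rank 1.
Sample 1 values → pooled ranks: 4.8→1, 3.9→5, 1.6→11, 3.2→6
Rank sum = 1 + 5 + 11 + 6 = 23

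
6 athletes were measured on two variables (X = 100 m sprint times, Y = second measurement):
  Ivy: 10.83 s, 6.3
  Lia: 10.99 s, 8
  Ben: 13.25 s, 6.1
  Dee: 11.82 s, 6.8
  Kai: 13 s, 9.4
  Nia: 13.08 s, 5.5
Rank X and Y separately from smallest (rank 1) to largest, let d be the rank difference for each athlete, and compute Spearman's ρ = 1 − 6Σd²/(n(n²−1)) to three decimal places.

-0.429

Ranks of variable 1: 1, 2, 6, 3, 4, 5
Ranks of variable 2: 3, 5, 2, 4, 6, 1
d = r₁ − r₂: -2, -3, 4, -1, -2, 4
d²: 4, 9, 16, 1, 4, 16; Σd² = 50
ρ = 1 − 6·50/(6·35) = 1 − 300/210 = -0.429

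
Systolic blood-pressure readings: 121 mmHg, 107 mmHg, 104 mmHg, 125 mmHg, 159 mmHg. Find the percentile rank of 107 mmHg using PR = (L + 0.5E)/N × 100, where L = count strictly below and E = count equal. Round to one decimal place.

30.0

N = 5.
Strictly below 107: 1. Equal to 107: 1.
PR = (1 + 0.5·1)/5 × 100 = 30.0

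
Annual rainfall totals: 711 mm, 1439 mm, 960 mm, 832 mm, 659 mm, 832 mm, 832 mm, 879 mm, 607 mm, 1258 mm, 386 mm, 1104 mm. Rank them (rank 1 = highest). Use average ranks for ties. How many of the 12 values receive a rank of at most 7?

8

Sorted (descending): 1439, 1258, 1104, 960, 879, 832, 832, 832, 711, 659, 607, 386
The 3 values of 832 occupy positions 6–8 → average rank 7.
Ranks ≤ 7: {1, 2, 3, 4, 5, 7, 7, 7} → 8 values.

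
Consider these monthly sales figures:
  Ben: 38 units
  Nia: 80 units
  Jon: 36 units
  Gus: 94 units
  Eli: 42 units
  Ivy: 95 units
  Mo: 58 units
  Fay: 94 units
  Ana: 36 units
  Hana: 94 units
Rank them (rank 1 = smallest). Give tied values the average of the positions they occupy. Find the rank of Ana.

1.5

Sorted (ascending): 36, 36, 38, 42, 58, 80, 94, 94, 94, 95
The 2 values of 36 occupy positions 1–2 → average rank (1+2)/2 = 1.5.
The 3 values of 94 occupy positions 7–9 → average rank 8.
Ana has value 36 units → rank 1.5.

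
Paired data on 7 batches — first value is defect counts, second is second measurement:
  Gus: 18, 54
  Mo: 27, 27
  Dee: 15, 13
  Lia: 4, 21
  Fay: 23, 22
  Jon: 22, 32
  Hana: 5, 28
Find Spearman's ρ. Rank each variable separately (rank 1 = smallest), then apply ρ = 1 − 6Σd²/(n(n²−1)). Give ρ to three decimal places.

Ranks of variable 1: 4, 7, 3, 1, 6, 5, 2
Ranks of variable 2: 7, 4, 1, 2, 3, 6, 5
d = r₁ − r₂: -3, 3, 2, -1, 3, -1, -3
d²: 9, 9, 4, 1, 9, 1, 9; Σd² = 42
ρ = 1 − 6·42/(7·48) = 1 − 252/336 = 0.250

0.250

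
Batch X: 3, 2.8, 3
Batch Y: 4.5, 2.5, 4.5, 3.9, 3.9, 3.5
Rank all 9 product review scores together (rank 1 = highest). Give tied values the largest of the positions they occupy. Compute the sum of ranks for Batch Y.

Sorted (descending): 4.5, 4.5, 3.9, 3.9, 3.5, 3, 3, 2.8, 2.5
The 2 values of 4.5 occupy positions 1–2 → each gets rank 2.
The 2 values of 3.9 occupy positions 3–4 → each gets rank 4.
The 2 values of 3 occupy positions 6–7 → each gets rank 7.
Batch Y values → pooled ranks: 4.5→2, 2.5→9, 4.5→2, 3.9→4, 3.9→4, 3.5→5
Rank sum = 2 + 9 + 2 + 4 + 4 + 5 = 26

26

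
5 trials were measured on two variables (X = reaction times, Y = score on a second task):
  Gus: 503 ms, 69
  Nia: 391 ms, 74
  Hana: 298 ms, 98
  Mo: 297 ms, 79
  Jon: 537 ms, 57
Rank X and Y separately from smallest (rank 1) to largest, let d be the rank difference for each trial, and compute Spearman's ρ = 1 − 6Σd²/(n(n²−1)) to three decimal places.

Ranks of variable 1: 4, 3, 2, 1, 5
Ranks of variable 2: 2, 3, 5, 4, 1
d = r₁ − r₂: 2, 0, -3, -3, 4
d²: 4, 0, 9, 9, 16; Σd² = 38
ρ = 1 − 6·38/(5·24) = 1 − 228/120 = -0.900

-0.900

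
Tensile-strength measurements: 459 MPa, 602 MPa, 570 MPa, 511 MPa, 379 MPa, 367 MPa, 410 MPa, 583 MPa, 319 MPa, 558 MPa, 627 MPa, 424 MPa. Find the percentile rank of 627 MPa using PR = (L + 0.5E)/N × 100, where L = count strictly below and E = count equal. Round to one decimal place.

N = 12.
Strictly below 627: 11. Equal to 627: 1.
PR = (11 + 0.5·1)/12 × 100 = 95.8

95.8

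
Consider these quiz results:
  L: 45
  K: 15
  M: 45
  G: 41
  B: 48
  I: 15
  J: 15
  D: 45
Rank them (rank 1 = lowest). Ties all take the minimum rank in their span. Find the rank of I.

1

Sorted (ascending): 15, 15, 15, 41, 45, 45, 45, 48
The 3 values of 15 occupy positions 1–3 → each gets rank 1.
The 3 values of 45 occupy positions 5–7 → each gets rank 5.
I has value 15 → rank 1.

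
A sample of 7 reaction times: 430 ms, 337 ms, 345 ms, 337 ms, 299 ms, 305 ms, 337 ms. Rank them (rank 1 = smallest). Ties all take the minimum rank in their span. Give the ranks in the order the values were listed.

Sorted (ascending): 299, 305, 337, 337, 337, 345, 430
The 3 values of 337 occupy positions 3–5 → each gets rank 3.

7, 3, 6, 3, 1, 2, 3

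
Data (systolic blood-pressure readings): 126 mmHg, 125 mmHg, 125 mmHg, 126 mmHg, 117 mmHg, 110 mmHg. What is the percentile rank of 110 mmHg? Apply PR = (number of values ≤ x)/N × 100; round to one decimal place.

16.7

N = 6.
Strictly below 110: 0. Equal to 110: 1.
PR = 1/6 × 100 = 16.7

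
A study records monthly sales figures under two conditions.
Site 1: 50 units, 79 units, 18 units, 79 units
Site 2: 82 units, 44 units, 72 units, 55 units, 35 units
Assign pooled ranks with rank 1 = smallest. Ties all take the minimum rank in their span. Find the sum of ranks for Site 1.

19

Sorted (ascending): 18, 35, 44, 50, 55, 72, 79, 79, 82
The 2 values of 79 occupy positions 7–8 → each gets rank 7.
Site 1 values → pooled ranks: 50→4, 79→7, 18→1, 79→7
Rank sum = 4 + 7 + 1 + 7 = 19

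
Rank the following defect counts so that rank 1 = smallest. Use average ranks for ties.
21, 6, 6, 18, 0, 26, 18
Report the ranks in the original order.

Sorted (ascending): 0, 6, 6, 18, 18, 21, 26
The 2 values of 6 occupy positions 2–3 → average rank (2+3)/2 = 2.5.
The 2 values of 18 occupy positions 4–5 → average rank (4+5)/2 = 4.5.

6, 2.5, 2.5, 4.5, 1, 7, 4.5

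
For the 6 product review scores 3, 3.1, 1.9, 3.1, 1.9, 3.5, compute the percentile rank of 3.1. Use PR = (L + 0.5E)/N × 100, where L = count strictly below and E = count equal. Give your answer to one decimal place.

N = 6.
Strictly below 3.1: 3. Equal to 3.1: 2.
PR = (3 + 0.5·2)/6 × 100 = 66.7

66.7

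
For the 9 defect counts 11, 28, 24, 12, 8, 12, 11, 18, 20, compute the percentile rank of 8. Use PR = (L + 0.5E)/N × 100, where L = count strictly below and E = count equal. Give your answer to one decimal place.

N = 9.
Strictly below 8: 0. Equal to 8: 1.
PR = (0 + 0.5·1)/9 × 100 = 5.6

5.6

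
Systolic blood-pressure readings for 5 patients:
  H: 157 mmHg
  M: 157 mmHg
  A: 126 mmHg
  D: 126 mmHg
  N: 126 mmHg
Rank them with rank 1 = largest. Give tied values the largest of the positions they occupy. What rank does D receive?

Sorted (descending): 157, 157, 126, 126, 126
The 2 values of 157 occupy positions 1–2 → each gets rank 2.
The 3 values of 126 occupy positions 3–5 → each gets rank 5.
D has value 126 mmHg → rank 5.

5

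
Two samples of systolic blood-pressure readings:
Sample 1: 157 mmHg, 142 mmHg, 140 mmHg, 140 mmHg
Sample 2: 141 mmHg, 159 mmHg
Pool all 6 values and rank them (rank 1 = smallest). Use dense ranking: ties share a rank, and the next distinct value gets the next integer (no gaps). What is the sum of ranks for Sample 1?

9

Sorted (ascending): 140, 140, 141, 142, 157, 159
The 2 values of 140 share dense rank 1.
Remaining distinct values take the next consecutive integers.
Sample 1 values → pooled ranks: 157→4, 142→3, 140→1, 140→1
Rank sum = 4 + 3 + 1 + 1 = 9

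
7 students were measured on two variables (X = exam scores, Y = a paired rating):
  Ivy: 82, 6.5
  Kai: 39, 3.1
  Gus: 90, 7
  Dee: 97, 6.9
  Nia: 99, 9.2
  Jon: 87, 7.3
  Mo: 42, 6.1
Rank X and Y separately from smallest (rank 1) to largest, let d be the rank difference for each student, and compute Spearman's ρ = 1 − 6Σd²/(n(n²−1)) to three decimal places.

Ranks of variable 1: 3, 1, 5, 6, 7, 4, 2
Ranks of variable 2: 3, 1, 5, 4, 7, 6, 2
d = r₁ − r₂: 0, 0, 0, 2, 0, -2, 0
d²: 0, 0, 0, 4, 0, 4, 0; Σd² = 8
ρ = 1 − 6·8/(7·48) = 1 − 48/336 = 0.857

0.857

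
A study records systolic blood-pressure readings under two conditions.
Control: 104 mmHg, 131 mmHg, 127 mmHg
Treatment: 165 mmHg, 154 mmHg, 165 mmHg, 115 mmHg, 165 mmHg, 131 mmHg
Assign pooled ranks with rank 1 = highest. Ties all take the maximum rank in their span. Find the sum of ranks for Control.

22

Sorted (descending): 165, 165, 165, 154, 131, 131, 127, 115, 104
The 3 values of 165 occupy positions 1–3 → each gets rank 3.
The 2 values of 131 occupy positions 5–6 → each gets rank 6.
Control values → pooled ranks: 104→9, 131→6, 127→7
Rank sum = 9 + 6 + 7 = 22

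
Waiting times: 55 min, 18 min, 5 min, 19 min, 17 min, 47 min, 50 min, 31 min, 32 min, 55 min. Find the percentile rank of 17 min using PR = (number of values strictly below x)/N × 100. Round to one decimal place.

N = 10.
Strictly below 17: 1. Equal to 17: 1.
PR = 1/10 × 100 = 10.0

10.0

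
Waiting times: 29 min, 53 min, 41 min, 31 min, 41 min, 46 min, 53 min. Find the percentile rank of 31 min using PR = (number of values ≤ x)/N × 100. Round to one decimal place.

28.6

N = 7.
Strictly below 31: 1. Equal to 31: 1.
PR = 2/7 × 100 = 28.6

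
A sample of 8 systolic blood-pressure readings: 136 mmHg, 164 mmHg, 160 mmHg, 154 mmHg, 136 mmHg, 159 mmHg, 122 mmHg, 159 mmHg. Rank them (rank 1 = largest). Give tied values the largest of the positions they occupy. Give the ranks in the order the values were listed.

Sorted (descending): 164, 160, 159, 159, 154, 136, 136, 122
The 2 values of 159 occupy positions 3–4 → each gets rank 4.
The 2 values of 136 occupy positions 6–7 → each gets rank 7.

7, 1, 2, 5, 7, 4, 8, 4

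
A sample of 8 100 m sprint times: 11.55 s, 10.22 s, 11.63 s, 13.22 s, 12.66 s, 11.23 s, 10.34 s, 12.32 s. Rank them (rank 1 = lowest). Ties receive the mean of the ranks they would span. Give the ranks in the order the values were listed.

Sorted (ascending): 10.22, 10.34, 11.23, 11.55, 11.63, 12.32, 12.66, 13.22
No ties — each value takes its position as its rank.

4, 1, 5, 8, 7, 3, 2, 6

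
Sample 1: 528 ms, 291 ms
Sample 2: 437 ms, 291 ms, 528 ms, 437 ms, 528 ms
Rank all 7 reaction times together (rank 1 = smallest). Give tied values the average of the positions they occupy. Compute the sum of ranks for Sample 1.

7.5

Sorted (ascending): 291, 291, 437, 437, 528, 528, 528
The 2 values of 291 occupy positions 1–2 → average rank (1+2)/2 = 1.5.
The 2 values of 437 occupy positions 3–4 → average rank (3+4)/2 = 3.5.
The 3 values of 528 occupy positions 5–7 → average rank 6.
Sample 1 values → pooled ranks: 528→6, 291→1.5
Rank sum = 6 + 1.5 = 7.5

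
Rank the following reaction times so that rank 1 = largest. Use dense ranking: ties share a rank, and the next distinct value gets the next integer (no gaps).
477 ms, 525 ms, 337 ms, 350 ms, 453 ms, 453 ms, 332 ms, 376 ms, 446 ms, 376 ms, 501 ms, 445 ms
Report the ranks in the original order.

3, 1, 9, 8, 4, 4, 10, 7, 5, 7, 2, 6

Sorted (descending): 525, 501, 477, 453, 453, 446, 445, 376, 376, 350, 337, 332
The 2 values of 453 share dense rank 4.
The 2 values of 376 share dense rank 7.
Remaining distinct values take the next consecutive integers.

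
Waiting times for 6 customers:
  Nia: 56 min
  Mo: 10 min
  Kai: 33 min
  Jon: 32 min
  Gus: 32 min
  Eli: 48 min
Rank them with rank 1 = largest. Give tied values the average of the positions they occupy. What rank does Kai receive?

Sorted (descending): 56, 48, 33, 32, 32, 10
The 2 values of 32 occupy positions 4–5 → average rank (4+5)/2 = 4.5.
Kai has value 33 min → rank 3.

3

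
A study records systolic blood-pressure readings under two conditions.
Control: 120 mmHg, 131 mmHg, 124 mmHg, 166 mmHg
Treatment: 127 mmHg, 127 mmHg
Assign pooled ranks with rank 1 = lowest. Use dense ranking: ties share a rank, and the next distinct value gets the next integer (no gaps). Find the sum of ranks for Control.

12

Sorted (ascending): 120, 124, 127, 127, 131, 166
The 2 values of 127 share dense rank 3.
Remaining distinct values take the next consecutive integers.
Control values → pooled ranks: 120→1, 131→4, 124→2, 166→5
Rank sum = 1 + 4 + 2 + 5 = 12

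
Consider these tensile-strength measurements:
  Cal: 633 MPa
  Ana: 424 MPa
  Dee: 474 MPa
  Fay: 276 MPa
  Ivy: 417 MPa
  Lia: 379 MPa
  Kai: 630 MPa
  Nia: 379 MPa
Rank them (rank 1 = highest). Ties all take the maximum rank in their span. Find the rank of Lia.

Sorted (descending): 633, 630, 474, 424, 417, 379, 379, 276
The 2 values of 379 occupy positions 6–7 → each gets rank 7.
Lia has value 379 MPa → rank 7.

7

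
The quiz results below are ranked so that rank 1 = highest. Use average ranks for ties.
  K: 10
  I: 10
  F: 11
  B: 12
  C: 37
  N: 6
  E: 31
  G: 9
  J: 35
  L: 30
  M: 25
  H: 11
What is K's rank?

Sorted (descending): 37, 35, 31, 30, 25, 12, 11, 11, 10, 10, 9, 6
The 2 values of 11 occupy positions 7–8 → average rank (7+8)/2 = 7.5.
The 2 values of 10 occupy positions 9–10 → average rank (9+10)/2 = 9.5.
K has value 10 → rank 9.5.

9.5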